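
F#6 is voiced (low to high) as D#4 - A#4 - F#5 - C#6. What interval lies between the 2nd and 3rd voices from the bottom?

minor sixth

Those voices are A#4 and F#5.
6 letter names make it a sixth; at 8 semitones (a half step narrower than major) the quality is minor.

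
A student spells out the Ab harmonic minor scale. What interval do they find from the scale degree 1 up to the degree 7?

Spelling the Ab harmonic minor scale: Ab Bb Cb Db Eb Fb G.
The scale degree 1 is Ab and the degree 7 is G.
Ab up to G spans 7 letter names and 11 semitones — a major seventh.

major seventh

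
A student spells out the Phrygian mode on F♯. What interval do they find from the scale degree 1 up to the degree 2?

F♯ phrygian: F♯ G A B C♯ D E.
That puts F♯ below G.
From F♯ to G: 1 semitone over a second = minor.

m2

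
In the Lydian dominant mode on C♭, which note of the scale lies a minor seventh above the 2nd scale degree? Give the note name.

The scale is C♭ D♭ E♭ F G♭ A♭ B𝄫.
The 2nd scale degree is D♭; a minor seventh above that is C♭ — scale degree 1.

Cb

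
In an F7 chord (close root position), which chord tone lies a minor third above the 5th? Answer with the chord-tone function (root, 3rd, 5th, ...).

7th

F7 (F dominant seventh) is spelled F, A, C, Eb.
The 5th is C. A minor third above C is Eb.
Eb is the chord's 7th.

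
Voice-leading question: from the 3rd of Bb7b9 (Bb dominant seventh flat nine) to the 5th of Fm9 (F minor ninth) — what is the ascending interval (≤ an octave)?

minor seventh

Bb7b9 (Bb dominant seventh flat nine) has D as its 3rd, and Fm9 (F minor ninth) has C as its 5th.
7 letter names make it a seventh; at 10 semitones (a half step narrower than major) the quality is minor.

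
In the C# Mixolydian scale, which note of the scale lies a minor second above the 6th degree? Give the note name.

B

The scale is C# D# E# F# G# A# B.
The 6th degree is A#; a minor second above that is B — scale degree 7.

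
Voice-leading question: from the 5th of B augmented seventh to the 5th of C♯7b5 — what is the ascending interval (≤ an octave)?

diminished second

The 5th of B augmented seventh is F𝄪; the 5th of C♯7b5 is G.
2 letter names make it a second; at 0 semitones (a whole step narrower than major) the quality is diminished.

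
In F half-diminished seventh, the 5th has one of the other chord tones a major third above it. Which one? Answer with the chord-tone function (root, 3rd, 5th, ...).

Fm7b5: F Ab Cb Eb.
The 5th is Cb. A major third above Cb is Eb.
Eb is the chord's 7th.

7th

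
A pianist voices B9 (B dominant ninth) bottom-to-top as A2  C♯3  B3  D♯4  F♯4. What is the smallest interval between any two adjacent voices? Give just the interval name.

minor 3rd

Adjacent intervals: A2→C♯3 = major third; C♯3→B3 = minor seventh; B3→D♯4 = major third; D♯4→F♯4 = minor third.
The smallest is D♯4 to F♯4, a minor third (3 semitones).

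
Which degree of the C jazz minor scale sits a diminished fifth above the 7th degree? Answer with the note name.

F

The scale is C D E♭ F G A B.
The 7th degree is B; a diminished fifth above that is F — scale degree 4.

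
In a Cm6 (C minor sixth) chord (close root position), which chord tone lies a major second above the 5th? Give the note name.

A

The chord tones of C minor sixth are C Eb G A.
The 5th is G. A major second above G is A.
A is the chord's 6th.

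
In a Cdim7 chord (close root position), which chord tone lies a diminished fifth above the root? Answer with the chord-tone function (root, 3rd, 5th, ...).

Spelling the chord: C–E♭–G♭–B𝄫.
The root is C. A diminished fifth above C is G♭.
G♭ is the chord's 5th.

5th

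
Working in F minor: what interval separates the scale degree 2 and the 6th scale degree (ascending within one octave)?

The scale runs F G Ab Bb C Db Eb.
The scale degree 2 is G and the scale degree 6 is Db.
G up to Db is 6 semitones, a half step narrower than a perfect fifth, so the interval is diminished.

diminished 5th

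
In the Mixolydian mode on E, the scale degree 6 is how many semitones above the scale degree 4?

The scale is E F♯ G♯ A B C♯ D.
A up to C♯ is a major third — 4 semitones.

4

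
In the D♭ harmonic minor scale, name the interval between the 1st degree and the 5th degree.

P5

Spelling the D♭ harmonic minor scale: D♭ E♭ F♭ G♭ A♭ B𝄫 C.
The 1st degree is D♭ and the 5th degree is A♭.
D♭ up to A♭ spans 5 letter names and 7 semitones — a perfect fifth.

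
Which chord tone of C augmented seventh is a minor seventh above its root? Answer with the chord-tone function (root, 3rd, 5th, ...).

7th

The chord tones of C augmented seventh are C-E-G#-Bb.
The root is C. A minor seventh above C is Bb.
Bb is the chord's 7th.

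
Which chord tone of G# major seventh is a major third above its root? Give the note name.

B#

Spelling the chord: G# B# D# F##.
The root is G#. A major third above G# is B#.
B# is the chord's 3rd.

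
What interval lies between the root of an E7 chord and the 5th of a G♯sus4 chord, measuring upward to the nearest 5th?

E7 has E as its root, and G♯sus4 has D♯ as its 5th.
E up to D♯ spans 7 letter names and 11 semitones — a major seventh.

major seventh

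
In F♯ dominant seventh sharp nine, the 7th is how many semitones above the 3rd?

F♯7#9: F♯ A♯ C♯ E G𝄪.
A♯ to E is a diminished fifth: 6 semitones.

6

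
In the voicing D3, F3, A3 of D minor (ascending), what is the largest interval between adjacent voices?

M3

Adjacent intervals: D3→F3 = minor third; F3→A3 = major third.
The largest is F3 to A3, a major third (4 semitones).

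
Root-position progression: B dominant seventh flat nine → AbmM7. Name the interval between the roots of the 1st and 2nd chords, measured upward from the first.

The roots are B and Ab.
From B to Ab: 9 semitones over a seventh = diminished.

diminished seventh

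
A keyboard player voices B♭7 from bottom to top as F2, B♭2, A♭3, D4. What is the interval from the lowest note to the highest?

M13

The outer voices are F2 and D4.
Counting 13 letters and 21 half steps from F gives a major thirteenth.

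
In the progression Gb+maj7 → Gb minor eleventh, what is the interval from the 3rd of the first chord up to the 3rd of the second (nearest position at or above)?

Gb+maj7 has Bb as its 3rd, and Gb minor eleventh has Bbb as its 3rd.
From Bb to Bbb: 11 semitones over an octave = diminished.

diminished octave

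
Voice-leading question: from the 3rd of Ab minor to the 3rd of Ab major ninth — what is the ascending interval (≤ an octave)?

Ab minor has Cb as its 3rd, and Ab major ninth has C as its 3rd.
1 letter names make it a unison; at 1 semitone (a half step wider than perfect) the quality is augmented.

augmented unison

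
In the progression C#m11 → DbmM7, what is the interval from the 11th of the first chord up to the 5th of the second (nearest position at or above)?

C#m11 has F# as its 11th, and DbmM7 has Ab as its 5th.
3 letter names make it a third; at 2 semitones (a whole step narrower than major) the quality is diminished.

d3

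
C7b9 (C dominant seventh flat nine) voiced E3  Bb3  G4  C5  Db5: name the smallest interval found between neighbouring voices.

minor 2nd

Adjacent intervals: E3→Bb3 = diminished fifth; Bb3→G4 = major sixth; G4→C5 = perfect fourth; C5→Db5 = minor second.
The smallest is C5 to Db5, a minor second (1 semitone).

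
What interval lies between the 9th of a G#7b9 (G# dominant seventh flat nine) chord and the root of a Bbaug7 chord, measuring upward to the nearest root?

The 9th of G#7b9 (G# dominant seventh flat nine) is A; the root of Bbaug7 is Bb.
2 letter names make it a second; at 1 semitone (a half step narrower than major) the quality is minor.

minor second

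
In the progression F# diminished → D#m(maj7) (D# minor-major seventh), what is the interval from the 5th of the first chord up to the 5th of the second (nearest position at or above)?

augmented sixth

F# diminished has C as its 5th, and D#m(maj7) (D# minor-major seventh) has A# as its 5th.
6 letter names make it a sixth; at 10 semitones (a half step wider than major) the quality is augmented.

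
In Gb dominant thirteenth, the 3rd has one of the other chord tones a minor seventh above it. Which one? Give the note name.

Gb13: Gb Bb Db Fb Ab Eb.
The 3rd is Bb. A minor seventh above Bb is Ab.
Ab is the chord's 9th.

Ab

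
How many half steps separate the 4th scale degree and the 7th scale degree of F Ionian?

6

The scale is F G A Bb C D E.
Bb up to E is an augmented fourth — 6 semitones.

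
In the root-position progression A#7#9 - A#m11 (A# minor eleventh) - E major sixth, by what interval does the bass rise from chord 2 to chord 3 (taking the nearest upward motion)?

The roots are A# and E.
A# up to E is 6 semitones, a half step narrower than a perfect fifth, so the interval is diminished.

diminished fifth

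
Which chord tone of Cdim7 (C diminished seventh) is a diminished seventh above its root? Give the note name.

Cdim7: C, Eb, Gb, Bbb.
The root is C. A diminished seventh above C is Bbb.
Bbb is the chord's 7th.

Bbb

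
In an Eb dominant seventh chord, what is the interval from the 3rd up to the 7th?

Eb7: Eb–G–Bb–Db.
3rd = G; 7th = Db.
5 letter names make it a fifth; at 6 semitones (a half step narrower than perfect) the quality is diminished.

diminished fifth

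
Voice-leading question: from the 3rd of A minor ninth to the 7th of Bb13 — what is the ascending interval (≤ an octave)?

minor sixth

A minor ninth has C as its 3rd, and Bb13 has Ab as its 7th.
6 letter names make it a sixth; at 8 semitones (a half step narrower than major) the quality is minor.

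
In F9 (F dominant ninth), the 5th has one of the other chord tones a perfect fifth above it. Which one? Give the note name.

F dominant ninth: F–A–C–E♭–G.
The 5th is C. A perfect fifth above C is G.
G is the chord's 9th.

G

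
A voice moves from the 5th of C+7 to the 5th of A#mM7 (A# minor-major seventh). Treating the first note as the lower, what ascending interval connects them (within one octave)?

major 6th

C+7 has G# as its 5th, and A#mM7 (A# minor-major seventh) has E# as its 5th.
Counting 6 letters and 9 half steps from G# gives a major sixth.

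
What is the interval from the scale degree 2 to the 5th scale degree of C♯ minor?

The scale runs C♯ D♯ E F♯ G♯ A B.
Scale degree 2 = D♯; scale degree 5 = G♯.
From D♯ to G♯ is 5 semitones, exactly the perfect fourth.

perfect 4th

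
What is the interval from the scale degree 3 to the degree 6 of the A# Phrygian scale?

perfect 4th

The scale runs A# B C# D# E# F# G#.
That puts C# below F#.
Counting 4 letters and 5 half steps from C# gives a perfect fourth.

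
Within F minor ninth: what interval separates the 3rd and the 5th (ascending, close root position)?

Fm9: F, A♭, C, E♭, G.
3rd = A♭; 5th = C.
From A♭ to C is 4 semitones, exactly the major third.

major third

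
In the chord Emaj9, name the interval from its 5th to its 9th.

Emaj9: E, G#, B, D#, F#.
So we need the interval from B up to F#.
B up to F# spans 5 letter names and 7 semitones — a perfect fifth.

perfect 5th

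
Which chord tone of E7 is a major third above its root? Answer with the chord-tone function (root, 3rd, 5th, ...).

3rd

The chord tones of E dominant seventh are E-G#-B-D.
The root is E. A major third above E is G#.
G# is the chord's 3rd.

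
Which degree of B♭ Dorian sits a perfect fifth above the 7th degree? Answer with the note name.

Eb

The scale is B♭ C D♭ E♭ F G A♭.
The 7th degree is A♭; a perfect fifth above that is E♭ — scale degree 4.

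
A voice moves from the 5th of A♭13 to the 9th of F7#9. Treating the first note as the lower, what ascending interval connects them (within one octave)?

augmented 3rd

The 5th of A♭13 is E♭; the 9th of F7#9 is G♯.
From E♭ to G♯: 5 semitones over a third = augmented.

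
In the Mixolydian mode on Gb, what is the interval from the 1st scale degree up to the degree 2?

The scale runs Gb Ab Bb Cb Db Eb Fb.
1st scale degree = Gb; 2nd degree = Ab.
Counting 2 letters and 2 half steps from Gb gives a major second.

major second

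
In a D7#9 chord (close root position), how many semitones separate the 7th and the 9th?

5

The chord tones of D7#9 are D F# A C E#.
C to E# is an augmented third: 5 semitones.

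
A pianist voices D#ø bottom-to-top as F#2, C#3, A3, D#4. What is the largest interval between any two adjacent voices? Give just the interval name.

minor sixth

Adjacent intervals: F#2→C#3 = perfect fifth; C#3→A3 = minor sixth; A3→D#4 = augmented fourth.
The largest is C#3 to A3, a minor sixth (8 semitones).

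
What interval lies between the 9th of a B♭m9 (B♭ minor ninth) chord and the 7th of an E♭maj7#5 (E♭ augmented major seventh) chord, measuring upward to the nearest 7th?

major second

B♭m9 (B♭ minor ninth) has C as its 9th, and E♭maj7#5 (E♭ augmented major seventh) has D as its 7th.
From C to D is 2 semitones, exactly the major second.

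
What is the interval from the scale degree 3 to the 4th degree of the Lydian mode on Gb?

major second

The scale runs Gb Ab Bb C Db Eb F.
The scale degree 3 is Bb and the 4th degree is C.
Counting 2 letters and 2 half steps from Bb gives a major second.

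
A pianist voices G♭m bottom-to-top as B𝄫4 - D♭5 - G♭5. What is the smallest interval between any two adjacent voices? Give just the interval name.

Adjacent intervals: B𝄫4→D♭5 = major third; D♭5→G♭5 = perfect fourth.
The smallest is B𝄫4 to D♭5, a major third (4 semitones).

M3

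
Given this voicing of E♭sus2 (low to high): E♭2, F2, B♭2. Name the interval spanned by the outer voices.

perfect 5th

The outer voices are E♭2 and B♭2.
E♭ up to B♭ spans 5 letter names and 7 semitones — a perfect fifth.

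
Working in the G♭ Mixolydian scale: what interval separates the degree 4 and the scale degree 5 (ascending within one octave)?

Spelling the G♭ Mixolydian scale: G♭ A♭ B♭ C♭ D♭ E♭ F♭.
So we need the interval from C♭ up to D♭.
C♭ up to D♭ spans 2 letter names and 2 semitones — a major second.

M2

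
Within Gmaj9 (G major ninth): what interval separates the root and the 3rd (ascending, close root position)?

Gmaj9: G-B-D-F#-A.
So we need the interval from G up to B.
G up to B spans 3 letter names and 4 semitones — a major third.

M3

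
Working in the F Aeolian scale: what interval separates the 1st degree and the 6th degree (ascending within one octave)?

Spelling the F Aeolian scale: F G Ab Bb C Db Eb.
That puts F below Db.
6 letter names make it a sixth; at 8 semitones (a half step narrower than major) the quality is minor.

minor sixth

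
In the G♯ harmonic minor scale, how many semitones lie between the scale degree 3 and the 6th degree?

The scale is G♯ A♯ B C♯ D♯ E F𝄪.
B up to E is a perfect fourth — 5 semitones.

5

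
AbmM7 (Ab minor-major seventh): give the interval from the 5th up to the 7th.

The chord tones of AbmM7 (Ab minor-major seventh) are Ab, Cb, Eb, G.
That puts Eb below G.
Eb up to G spans 3 letter names and 4 semitones — a major third.

major third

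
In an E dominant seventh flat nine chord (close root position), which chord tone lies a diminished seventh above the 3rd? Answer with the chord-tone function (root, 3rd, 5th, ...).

Spelling the chord: E-G#-B-D-F.
The 3rd is G#. A diminished seventh above G# is F.
F is the chord's 9th.

9th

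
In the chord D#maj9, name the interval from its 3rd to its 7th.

perfect fifth

The chord tones of D#maj9 are D#–F##–A#–C##–E#.
So we need the interval from F## up to C##.
Counting 5 letters and 7 half steps from F## gives a perfect fifth.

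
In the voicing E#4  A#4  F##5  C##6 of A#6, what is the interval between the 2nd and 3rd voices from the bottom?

Those voices are A#4 and F##5.
From A# to F## is 9 semitones, exactly the major sixth.

major sixth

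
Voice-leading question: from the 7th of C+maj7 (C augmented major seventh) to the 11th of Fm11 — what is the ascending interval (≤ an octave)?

diminished octave

The 7th of C+maj7 (C augmented major seventh) is B; the 11th of Fm11 is Bb.
8 letter names make it an octave; at 11 semitones (a half step narrower than perfect) the quality is diminished.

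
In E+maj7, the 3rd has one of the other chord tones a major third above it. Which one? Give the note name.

B#

Emaj7#5 is spelled E-G#-B#-D#.
The 3rd is G#. A major third above G# is B#.
B# is the chord's 5th.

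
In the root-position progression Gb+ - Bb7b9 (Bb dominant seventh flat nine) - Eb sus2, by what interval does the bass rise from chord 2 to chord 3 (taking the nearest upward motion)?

perfect 4th

The roots are Bb and Eb.
Counting 4 letters and 5 half steps from Bb gives a perfect fourth.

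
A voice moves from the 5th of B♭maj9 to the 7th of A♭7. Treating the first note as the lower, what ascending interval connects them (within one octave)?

minor 2nd

B♭maj9 has F as its 5th, and A♭7 has G♭ as its 7th.
2 letter names make it a second; at 1 semitone (a half step narrower than major) the quality is minor.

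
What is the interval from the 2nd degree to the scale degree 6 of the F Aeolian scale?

F natural minor: F G A♭ B♭ C D♭ E♭.
The 2nd degree is G and the 6th scale degree is D♭.
G up to D♭ is 6 semitones, a half step narrower than a perfect fifth, so the interval is diminished.

diminished 5th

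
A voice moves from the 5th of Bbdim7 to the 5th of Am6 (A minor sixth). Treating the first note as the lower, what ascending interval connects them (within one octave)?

A7

Bbdim7 has Fb as its 5th, and Am6 (A minor sixth) has E as its 5th.
7 letter names make it a seventh; at 12 semitones (a half step wider than major) the quality is augmented.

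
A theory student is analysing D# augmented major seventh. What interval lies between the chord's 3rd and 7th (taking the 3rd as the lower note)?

D#+maj7: D#, F##, A##, C##.
So we need the interval from F## up to C##.
Counting 5 letters and 7 half steps from F## gives a perfect fifth.

perfect 5th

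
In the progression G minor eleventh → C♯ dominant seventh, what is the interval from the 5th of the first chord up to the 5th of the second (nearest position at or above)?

augmented fourth

The 5th of G minor eleventh is D; the 5th of C♯ dominant seventh is G♯.
D up to G♯ is 6 semitones, a half step wider than a perfect fourth, so the interval is augmented.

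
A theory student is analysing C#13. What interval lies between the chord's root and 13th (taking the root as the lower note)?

Spelling the chord: C# E# G# B D# A#.
Root = C#; 13th = A#.
C# up to A# spans 13 letter names and 21 semitones — a major thirteenth.

major thirteenth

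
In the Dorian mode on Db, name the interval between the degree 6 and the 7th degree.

The scale runs Db Eb Fb Gb Ab Bb Cb.
Degree 6 = Bb; degree 7 = Cb.
Bb up to Cb is 1 semitone, a half step narrower than a major second, so the interval is minor.

minor second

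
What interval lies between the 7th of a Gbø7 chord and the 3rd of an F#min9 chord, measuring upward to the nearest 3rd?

augmented third

The 7th of Gbø7 is Fb; the 3rd of F#min9 is A.
From Fb to A: 5 semitones over a third = augmented.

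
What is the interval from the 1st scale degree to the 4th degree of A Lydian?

Spelling A Lydian: A B C♯ D♯ E F♯ G♯.
So we need the interval from A up to D♯.
A up to D♯ is 6 semitones, a half step wider than a perfect fourth, so the interval is augmented.

augmented fourth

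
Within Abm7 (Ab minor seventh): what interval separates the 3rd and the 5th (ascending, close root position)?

major third

Abmin7: Ab-Cb-Eb-Gb.
3rd = Cb; 5th = Eb.
From Cb to Eb is 4 semitones, exactly the major third.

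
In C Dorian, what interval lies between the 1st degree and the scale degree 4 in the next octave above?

perfect eleventh

Spelling C Dorian: C D Eb F G A Bb.
That puts C below F.
From C to F is 17 semitones, exactly the perfect eleventh.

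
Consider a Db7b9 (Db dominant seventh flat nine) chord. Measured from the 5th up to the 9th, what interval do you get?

d5

The chord tones of Db dominant seventh flat nine are Db, F, Ab, Cb, Ebb.
That puts Ab below Ebb.
Ab up to Ebb is 6 semitones, a half step narrower than a perfect fifth, so the interval is diminished.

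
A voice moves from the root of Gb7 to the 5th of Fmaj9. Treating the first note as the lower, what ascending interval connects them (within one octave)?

A4

The root of Gb7 is Gb; the 5th of Fmaj9 is C.
4 letter names make it a fourth; at 6 semitones (a half step wider than perfect) the quality is augmented.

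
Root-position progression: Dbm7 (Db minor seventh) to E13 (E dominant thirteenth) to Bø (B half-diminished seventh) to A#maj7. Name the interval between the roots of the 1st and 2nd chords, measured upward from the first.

The roots are Db and E.
2 letter names make it a second; at 3 semitones (a half step wider than major) the quality is augmented.

augmented second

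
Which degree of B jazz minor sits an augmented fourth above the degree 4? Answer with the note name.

A#

The scale is B C♯ D E F♯ G♯ A♯.
The degree 4 is E; an augmented fourth above that is A♯ — scale degree 7.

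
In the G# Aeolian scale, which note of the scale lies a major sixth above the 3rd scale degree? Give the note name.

The scale is G# A# B C# D# E F#.
The 3rd scale degree is B; a major sixth above that is G# — scale degree 1.

G#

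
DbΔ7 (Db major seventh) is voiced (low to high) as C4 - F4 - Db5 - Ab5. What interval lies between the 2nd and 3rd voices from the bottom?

Those voices are F4 and Db5.
6 letter names make it a sixth; at 8 semitones (a half step narrower than major) the quality is minor.

minor sixth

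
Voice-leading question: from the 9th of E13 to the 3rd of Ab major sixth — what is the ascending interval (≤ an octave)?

diminished fifth

The 9th of E13 is F#; the 3rd of Ab major sixth is C.
F# up to C is 6 semitones, a half step narrower than a perfect fifth, so the interval is diminished.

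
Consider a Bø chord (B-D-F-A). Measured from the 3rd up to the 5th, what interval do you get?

The 3rd is D and the 5th is F.
D up to F is 3 semitones, a half step narrower than a major third, so the interval is minor.

m3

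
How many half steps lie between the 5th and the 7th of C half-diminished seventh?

4

Cø7 is spelled C–Eb–Gb–Bb.
Gb to Bb is a major third: 4 semitones.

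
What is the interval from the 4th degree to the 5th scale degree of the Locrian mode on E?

minor second

Spelling the Locrian mode on E: E F G A Bb C D.
So we need the interval from A up to Bb.
2 letter names make it a second; at 1 semitone (a half step narrower than major) the quality is minor.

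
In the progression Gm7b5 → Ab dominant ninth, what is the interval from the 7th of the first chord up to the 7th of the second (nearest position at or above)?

minor 2nd

The 7th of Gm7b5 is F; the 7th of Ab dominant ninth is Gb.
F up to Gb is 1 semitone, a half step narrower than a major second, so the interval is minor.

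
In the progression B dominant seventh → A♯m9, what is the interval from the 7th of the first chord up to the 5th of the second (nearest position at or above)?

B dominant seventh has A as its 7th, and A♯m9 has E♯ as its 5th.
5 letter names make it a fifth; at 8 semitones (a half step wider than perfect) the quality is augmented.

augmented 5th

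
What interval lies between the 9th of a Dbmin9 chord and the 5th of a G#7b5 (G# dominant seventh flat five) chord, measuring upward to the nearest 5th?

major seventh

Dbmin9 has Eb as its 9th, and G#7b5 (G# dominant seventh flat five) has D as its 5th.
Counting 7 letters and 11 half steps from Eb gives a major seventh.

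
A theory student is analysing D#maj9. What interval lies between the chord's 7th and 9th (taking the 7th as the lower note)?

minor third

Spelling the chord: D#–F##–A#–C##–E#.
7th = C##; 9th = E#.
3 letter names make it a third; at 3 semitones (a half step narrower than major) the quality is minor.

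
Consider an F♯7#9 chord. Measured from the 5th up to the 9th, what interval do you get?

The chord tones of F♯7#9 (F♯ dominant seventh sharp nine) are F♯-A♯-C♯-E-G𝄪.
That puts C♯ below G𝄪.
5 letter names make it a fifth; at 8 semitones (a half step wider than perfect) the quality is augmented.

augmented fifth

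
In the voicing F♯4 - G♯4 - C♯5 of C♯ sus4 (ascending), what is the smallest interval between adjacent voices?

major second

Adjacent intervals: F♯4→G♯4 = major second; G♯4→C♯5 = perfect fourth.
The smallest is F♯4 to G♯4, a major second (2 semitones).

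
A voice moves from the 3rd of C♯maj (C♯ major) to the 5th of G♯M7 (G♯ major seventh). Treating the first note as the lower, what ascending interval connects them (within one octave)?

C♯maj (C♯ major) has E♯ as its 3rd, and G♯M7 (G♯ major seventh) has D♯ as its 5th.
E♯ up to D♯ is 10 semitones, a half step narrower than a major seventh, so the interval is minor.

m7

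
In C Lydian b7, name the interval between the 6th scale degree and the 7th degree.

minor 2nd

The scale runs C D E F# G A Bb.
That puts A below Bb.
A up to Bb is 1 semitone, a half step narrower than a major second, so the interval is minor.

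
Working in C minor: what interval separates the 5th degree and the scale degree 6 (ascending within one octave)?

Spelling C minor: C D Eb F G Ab Bb.
That puts G below Ab.
From G to Ab: 1 semitone over a second = minor.

minor second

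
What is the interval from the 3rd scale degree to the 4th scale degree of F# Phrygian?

F# phrygian: F# G A B C# D E.
So we need the interval from A up to B.
Counting 2 letters and 2 half steps from A gives a major second.

major second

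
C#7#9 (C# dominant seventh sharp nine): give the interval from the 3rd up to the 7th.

The chord tones of C#7#9 are C#–E#–G#–B–D##.
That puts E# below B.
E# up to B is 6 semitones, a half step narrower than a perfect fifth, so the interval is diminished.

diminished fifth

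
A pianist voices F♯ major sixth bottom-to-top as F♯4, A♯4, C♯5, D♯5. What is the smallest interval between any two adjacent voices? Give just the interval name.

major second

Adjacent intervals: F♯4→A♯4 = major third; A♯4→C♯5 = minor third; C♯5→D♯5 = major second.
The smallest is C♯5 to D♯5, a major second (2 semitones).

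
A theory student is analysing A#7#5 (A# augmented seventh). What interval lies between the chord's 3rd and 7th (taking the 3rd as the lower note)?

A#7#5 (A# augmented seventh) is spelled A#, C##, E##, G#.
So we need the interval from C## up to G#.
C## up to G# is 6 semitones, a half step narrower than a perfect fifth, so the interval is diminished.
This 3–7 tritone is the characteristic tension at the heart of the dominant sound.

diminished fifth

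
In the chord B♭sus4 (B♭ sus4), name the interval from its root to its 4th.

Spelling the chord: B♭-E♭-F.
So we need the interval from B♭ up to E♭.
Counting 4 letters and 5 half steps from B♭ gives a perfect fourth.

perfect fourth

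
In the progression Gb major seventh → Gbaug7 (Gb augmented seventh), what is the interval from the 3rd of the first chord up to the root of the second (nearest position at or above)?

minor 6th

Gb major seventh has Bb as its 3rd, and Gbaug7 (Gb augmented seventh) has Gb as its root.
Bb up to Gb is 8 semitones, a half step narrower than a major sixth, so the interval is minor.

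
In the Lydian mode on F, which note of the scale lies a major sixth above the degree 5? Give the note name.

The scale is F G A B C D E.
The degree 5 is C; a major sixth above that is A — scale degree 3.

A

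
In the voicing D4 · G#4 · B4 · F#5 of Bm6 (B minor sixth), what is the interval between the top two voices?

Those voices are B4 and F#5.
B up to F# spans 5 letter names and 7 semitones — a perfect fifth.

P5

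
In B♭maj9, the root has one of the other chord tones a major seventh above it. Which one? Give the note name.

Spelling the chord: B♭-D-F-A-C.
The root is B♭. A major seventh above B♭ is A.
A is the chord's 7th.

A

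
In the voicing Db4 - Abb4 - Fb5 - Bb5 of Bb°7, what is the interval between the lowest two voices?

diminished fifth

Those voices are Db4 and Abb4.
From Db to Abb: 6 semitones over a fifth = diminished.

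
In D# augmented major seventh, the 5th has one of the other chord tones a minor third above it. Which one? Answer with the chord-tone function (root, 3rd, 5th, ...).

D#+maj7 is spelled D#, F##, A##, C##.
The 5th is A##. A minor third above A## is C##.
C## is the chord's 7th.

7th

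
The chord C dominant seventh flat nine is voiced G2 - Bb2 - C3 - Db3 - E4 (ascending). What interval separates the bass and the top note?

The outer voices are G2 and E4.
From G to E is 21 semitones, exactly the major thirteenth.

major thirteenth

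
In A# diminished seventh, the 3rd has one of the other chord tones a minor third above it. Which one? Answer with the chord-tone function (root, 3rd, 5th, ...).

5th

The chord tones of A#dim7 are A#–C#–E–G.
The 3rd is C#. A minor third above C# is E.
E is the chord's 5th.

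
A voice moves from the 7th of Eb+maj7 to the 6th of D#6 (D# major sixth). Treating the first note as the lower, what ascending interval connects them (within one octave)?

Eb+maj7 has D as its 7th, and D#6 (D# major sixth) has B# as its 6th.
From D to B#: 10 semitones over a sixth = augmented.

augmented 6th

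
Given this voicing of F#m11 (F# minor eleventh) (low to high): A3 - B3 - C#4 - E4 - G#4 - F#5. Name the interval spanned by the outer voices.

The outer voices are A3 and F#5.
Counting 13 letters and 21 half steps from A gives a major thirteenth.

major thirteenth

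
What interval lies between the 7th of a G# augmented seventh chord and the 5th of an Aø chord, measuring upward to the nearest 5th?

diminished 7th

G# augmented seventh has F# as its 7th, and Aø has Eb as its 5th.
F# up to Eb is 9 semitones, a whole step narrower than a major seventh, so the interval is diminished.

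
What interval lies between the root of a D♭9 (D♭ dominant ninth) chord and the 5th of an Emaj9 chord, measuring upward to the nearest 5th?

D♭9 (D♭ dominant ninth) has D♭ as its root, and Emaj9 has B as its 5th.
D♭ up to B is 10 semitones, a half step wider than a major sixth, so the interval is augmented.

augmented sixth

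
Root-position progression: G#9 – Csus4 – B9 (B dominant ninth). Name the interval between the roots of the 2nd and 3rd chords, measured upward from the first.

The roots are C and B.
Counting 7 letters and 11 half steps from C gives a major seventh.

major seventh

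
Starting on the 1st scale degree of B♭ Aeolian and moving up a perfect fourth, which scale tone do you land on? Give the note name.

The scale is B♭ C D♭ E♭ F G♭ A♭.
The 1st scale degree is B♭; a perfect fourth above that is E♭ — scale degree 4.

Eb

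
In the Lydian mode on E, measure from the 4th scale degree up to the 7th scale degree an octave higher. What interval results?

perfect 11th

The scale runs E F♯ G♯ A♯ B C♯ D♯.
4th scale degree = A♯; degree 7 (up an octave) = D♯.
From A♯ to D♯ is 17 semitones, exactly the perfect eleventh.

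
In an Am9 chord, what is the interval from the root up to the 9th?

major ninth

A minor ninth is spelled A C E G B.
That puts A below B.
A up to B spans 9 letter names and 14 semitones — a major ninth.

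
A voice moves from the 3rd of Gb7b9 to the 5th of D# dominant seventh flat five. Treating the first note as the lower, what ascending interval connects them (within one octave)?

major 7th

The 3rd of Gb7b9 is Bb; the 5th of D# dominant seventh flat five is A.
From Bb to A is 11 semitones, exactly the major seventh.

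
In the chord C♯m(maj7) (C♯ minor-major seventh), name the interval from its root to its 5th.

perfect fifth

C♯mM7 is spelled C♯-E-G♯-B♯.
So we need the interval from C♯ up to G♯.
C♯ up to G♯ spans 5 letter names and 7 semitones — a perfect fifth.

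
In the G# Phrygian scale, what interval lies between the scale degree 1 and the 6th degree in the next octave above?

m13

Spelling the G# Phrygian scale: G# A B C# D# E F#.
That puts G# below E.
From G# to E: 20 semitones over a thirteenth = minor.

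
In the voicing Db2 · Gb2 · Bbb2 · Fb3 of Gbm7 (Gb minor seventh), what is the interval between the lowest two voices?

Those voices are Db2 and Gb2.
Db up to Gb spans 4 letter names and 5 semitones — a perfect fourth.

perfect 4th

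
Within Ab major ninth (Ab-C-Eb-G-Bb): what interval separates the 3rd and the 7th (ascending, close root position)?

P5

3rd = C; 7th = G.
C up to G spans 5 letter names and 7 semitones — a perfect fifth.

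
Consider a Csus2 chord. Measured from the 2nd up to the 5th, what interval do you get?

perfect fourth

The chord tones of Csus2 are C, D, G.
So we need the interval from D up to G.
From D to G is 5 semitones, exactly the perfect fourth.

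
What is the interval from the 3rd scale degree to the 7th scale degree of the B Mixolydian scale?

Spelling the B Mixolydian scale: B C# D# E F# G# A.
That puts D# below A.
D# up to A is 6 semitones, a half step narrower than a perfect fifth, so the interval is diminished.

diminished 5th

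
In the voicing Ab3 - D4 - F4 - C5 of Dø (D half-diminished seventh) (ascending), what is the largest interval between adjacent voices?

perfect fifth

Adjacent intervals: Ab3→D4 = augmented fourth; D4→F4 = minor third; F4→C5 = perfect fifth.
The largest is F4 to C5, a perfect fifth (7 semitones).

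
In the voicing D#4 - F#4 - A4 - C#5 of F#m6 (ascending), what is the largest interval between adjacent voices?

M3

Adjacent intervals: D#4→F#4 = minor third; F#4→A4 = minor third; A4→C#5 = major third.
The largest is A4 to C#5, a major third (4 semitones).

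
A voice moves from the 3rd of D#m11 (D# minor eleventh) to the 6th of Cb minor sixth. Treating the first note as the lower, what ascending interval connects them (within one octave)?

The 3rd of D#m11 (D# minor eleventh) is F#; the 6th of Cb minor sixth is Ab.
From F# to Ab: 2 semitones over a third = diminished.

diminished third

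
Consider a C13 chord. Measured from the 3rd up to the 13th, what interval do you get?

perfect eleventh

C13 is spelled C, E, G, B♭, D, A.
3rd = E; 13th = A.
Counting 11 letters and 17 half steps from E gives a perfect eleventh.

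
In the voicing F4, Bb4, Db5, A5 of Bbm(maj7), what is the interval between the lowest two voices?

perfect fourth

Those voices are F4 and Bb4.
F up to Bb spans 4 letter names and 5 semitones — a perfect fourth.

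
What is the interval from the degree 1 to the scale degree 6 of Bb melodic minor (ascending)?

The scale runs Bb C Db Eb F G A.
So we need the interval from Bb up to G.
From Bb to G is 9 semitones, exactly the major sixth.

major sixth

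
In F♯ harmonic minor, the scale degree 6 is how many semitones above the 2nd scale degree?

The scale is F♯ G♯ A B C♯ D E♯.
G♯ up to D is a diminished fifth — 6 semitones.

6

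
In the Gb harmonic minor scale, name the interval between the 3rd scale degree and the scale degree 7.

Gb harmonic minor: Gb Ab Bbb Cb Db Ebb F.
3rd scale degree = Bbb; 7th degree = F.
5 letter names make it a fifth; at 8 semitones (a half step wider than perfect) the quality is augmented.

augmented fifth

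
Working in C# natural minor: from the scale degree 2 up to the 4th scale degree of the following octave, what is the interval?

minor tenth

The scale runs C# D# E F# G# A B.
That puts D# below F#.
From D# to F#: 15 semitones over a tenth = minor.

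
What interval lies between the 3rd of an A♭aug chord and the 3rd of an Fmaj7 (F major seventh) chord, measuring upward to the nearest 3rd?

The 3rd of A♭aug is C; the 3rd of Fmaj7 (F major seventh) is A.
From C to A is 9 semitones, exactly the major sixth.

major sixth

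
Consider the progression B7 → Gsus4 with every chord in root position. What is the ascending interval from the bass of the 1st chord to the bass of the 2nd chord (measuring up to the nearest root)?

minor sixth

The roots are B and G.
From B to G: 8 semitones over a sixth = minor.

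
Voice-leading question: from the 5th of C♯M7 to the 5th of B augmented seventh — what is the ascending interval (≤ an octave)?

C♯M7 has G♯ as its 5th, and B augmented seventh has F𝄪 as its 5th.
Counting 7 letters and 11 half steps from G♯ gives a major seventh.

major seventh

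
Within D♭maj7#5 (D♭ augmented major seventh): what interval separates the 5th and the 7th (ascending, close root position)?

D♭ augmented major seventh: D♭ F A C.
5th = A; 7th = C.
A up to C is 3 semitones, a half step narrower than a major third, so the interval is minor.

minor third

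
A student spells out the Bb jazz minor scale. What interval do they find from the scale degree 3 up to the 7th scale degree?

Bb melodic minor: Bb C Db Eb F G A.
The scale degree 3 is Db and the scale degree 7 is A.
From Db to A: 8 semitones over a fifth = augmented.

augmented fifth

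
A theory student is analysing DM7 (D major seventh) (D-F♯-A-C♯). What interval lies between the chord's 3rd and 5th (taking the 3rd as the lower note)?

minor 3rd

So we need the interval from F♯ up to A.
From F♯ to A: 3 semitones over a third = minor.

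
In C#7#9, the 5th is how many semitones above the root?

C#7#9 is spelled C#–E#–G#–B–D##.
C# to G# is a perfect fifth: 7 semitones.

7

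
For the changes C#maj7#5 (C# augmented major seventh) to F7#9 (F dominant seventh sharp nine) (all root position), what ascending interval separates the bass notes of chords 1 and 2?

diminished fourth

The roots are C# and F.
4 letter names make it a fourth; at 4 semitones (a half step narrower than perfect) the quality is diminished.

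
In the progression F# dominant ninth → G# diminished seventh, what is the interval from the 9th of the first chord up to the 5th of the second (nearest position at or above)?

diminished fifth

F# dominant ninth has G# as its 9th, and G# diminished seventh has D as its 5th.
G# up to D is 6 semitones, a half step narrower than a perfect fifth, so the interval is diminished.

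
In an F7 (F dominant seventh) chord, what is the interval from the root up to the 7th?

F dominant seventh is spelled F A C E♭.
Root = F; 7th = E♭.
F up to E♭ is 10 semitones, a half step narrower than a major seventh, so the interval is minor.

m7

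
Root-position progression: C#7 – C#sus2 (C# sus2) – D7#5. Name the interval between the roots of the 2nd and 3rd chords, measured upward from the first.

minor 2nd

The roots are C# and D.
2 letter names make it a second; at 1 semitone (a half step narrower than major) the quality is minor.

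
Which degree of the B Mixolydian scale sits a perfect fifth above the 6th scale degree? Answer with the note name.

D#

The scale is B C# D# E F# G# A.
The 6th scale degree is G#; a perfect fifth above that is D# — scale degree 3.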